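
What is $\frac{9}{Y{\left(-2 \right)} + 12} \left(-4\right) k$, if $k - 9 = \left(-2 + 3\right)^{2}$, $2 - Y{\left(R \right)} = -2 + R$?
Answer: $-20$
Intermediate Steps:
$Y{\left(R \right)} = 4 - R$ ($Y{\left(R \right)} = 2 - \left(-2 + R\right) = 4 - R$)
$k = 10$ ($k = 9 + \left(-2 + 3\right)^{2} = 9 + 1^{2} = 9 + 1 = 10$)
$\frac{9}{Y{\left(-2 \right)} + 12} \left(-4\right) k = \frac{9}{\left(4 - -2\right) + 12} \left(-4\right) 10 = \frac{9}{\left(4 + 2\right) + 12} \left(-4\right) 10 = \frac{9}{6 + 12} \left(-4\right) 10 = \frac{9}{18} \left(-4\right) 10 = 9 \cdot \frac{1}{18} \left(-4\right) 10 = \frac{1}{2} \left(-4\right) 10 = \left(-2\right) 10 = -20$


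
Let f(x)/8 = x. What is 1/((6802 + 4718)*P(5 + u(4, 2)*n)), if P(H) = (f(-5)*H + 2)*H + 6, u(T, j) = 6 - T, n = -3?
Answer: -1/414720 ≈ -2.4113e-6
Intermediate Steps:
f(x) = 8*x
P(H) = 6 + H*(2 - 40*H) (P(H) = ((8*(-5))*H + 2)*H + 6 = (-40*H + 2)*H + 6 = (2 - 40*H)*H + 6 = H*(2 - 40*H) + 6 = 6 + H*(2 - 40*H))
1/((6802 + 4718)*P(5 + u(4, 2)*n)) = 1/((6802 + 4718)*(6 - 40*(5 + (6 - 1*4)*(-3))² + 2*(5 + (6 - 1*4)*(-3)))) = 1/(11520*(6 - 40*(5 + (6 - 4)*(-3))² + 2*(5 + (6 - 4)*(-3)))) = 1/(11520*(6 - 40*(5 + 2*(-3))² + 2*(5 + 2*(-3)))) = 1/(11520*(6 - 40*(5 - 6)² + 2*(5 - 6))) = 1/(11520*(6 - 40*(-1)² + 2*(-1))) = 1/(11520*(6 - 40*1 - 2)) = 1/(11520*(6 - 40 - 2)) = (1/11520)/(-36) = (1/11520)*(-1/36) = -1/414720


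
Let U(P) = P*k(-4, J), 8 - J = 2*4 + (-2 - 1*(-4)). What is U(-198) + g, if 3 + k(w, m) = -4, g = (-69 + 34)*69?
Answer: -1029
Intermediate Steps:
J = -2 (J = 8 - (2*4 + (-2 - 1*(-4))) = 8 - (8 + (-2 + 4)) = 8 - (8 + 2) = 8 - 1*10 = 8 - 10 = -2)
g = -2415 (g = -35*69 = -2415)
k(w, m) = -7 (k(w, m) = -3 - 4 = -7)
U(P) = -7*P (U(P) = P*(-7) = -7*P)
U(-198) + g = -7*(-198) - 2415 = 1386 - 2415 = -1029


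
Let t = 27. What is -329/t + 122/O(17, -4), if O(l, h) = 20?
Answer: -1643/270 ≈ -6.0852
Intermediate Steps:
-329/t + 122/O(17, -4) = -329/27 + 122/20 = -329*1/27 + 122*(1/20) = -329/27 + 61/10 = -1643/270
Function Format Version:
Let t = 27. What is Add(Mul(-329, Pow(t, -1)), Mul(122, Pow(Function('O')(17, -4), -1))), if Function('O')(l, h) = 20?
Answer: Rational(-1643, 270) ≈ -6.0852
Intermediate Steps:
Add(Mul(-329, Pow(t, -1)), Mul(122, Pow(Function('O')(17, -4), -1))) = Add(Mul(-329, Pow(27, -1)), Mul(122, Pow(20, -1))) = Add(Mul(-329, Rational(1, 27)), Mul(122, Rational(1, 20))) = Add(Rational(-329, 27), Rational(61, 10)) = Rational(-1643, 270)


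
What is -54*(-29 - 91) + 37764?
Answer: 44244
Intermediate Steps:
-54*(-29 - 91) + 37764 = -54*(-120) + 37764 = 6480 + 37764 = 44244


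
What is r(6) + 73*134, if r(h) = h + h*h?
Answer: 9824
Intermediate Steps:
r(h) = h + h**2
r(6) + 73*134 = 6*(1 + 6) + 73*134 = 6*7 + 9782 = 42 + 9782 = 9824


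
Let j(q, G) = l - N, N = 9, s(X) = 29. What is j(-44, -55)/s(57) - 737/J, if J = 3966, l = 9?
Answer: -737/3966 ≈ -0.18583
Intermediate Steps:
j(q, G) = 0 (j(q, G) = 9 - 1*9 = 9 - 9 = 0)
j(-44, -55)/s(57) - 737/J = 0/29 - 737/3966 = 0*(1/29) - 737*1/3966 = 0 - 737/3966 = -737/3966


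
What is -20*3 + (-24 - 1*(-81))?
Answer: -3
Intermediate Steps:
-20*3 + (-24 - 1*(-81)) = -60 + (-24 + 81) = -60 + 57 = -3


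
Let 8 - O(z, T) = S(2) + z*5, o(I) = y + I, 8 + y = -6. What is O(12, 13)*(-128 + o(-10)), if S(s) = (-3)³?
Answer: 3800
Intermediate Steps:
y = -14 (y = -8 - 6 = -14)
S(s) = -27
o(I) = -14 + I
O(z, T) = 35 - 5*z (O(z, T) = 8 - (-27 + z*5) = 8 - (-27 + 5*z) = 8 + (27 - 5*z) = 35 - 5*z)
O(12, 13)*(-128 + o(-10)) = (35 - 5*12)*(-128 + (-14 - 10)) = (35 - 60)*(-128 - 24) = -25*(-152) = 3800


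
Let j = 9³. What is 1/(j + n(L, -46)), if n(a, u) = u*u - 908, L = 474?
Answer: 1/1937 ≈ 0.00051626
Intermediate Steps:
n(a, u) = -908 + u² (n(a, u) = u² - 908 = -908 + u²)
j = 729
1/(j + n(L, -46)) = 1/(729 + (-908 + (-46)²)) = 1/(729 + (-908 + 2116)) = 1/(729 + 1208) = 1/1937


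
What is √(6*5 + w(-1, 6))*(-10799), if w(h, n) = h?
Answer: -10799*√29 ≈ -58154.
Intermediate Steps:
√(6*5 + w(-1, 6))*(-10799) = √(6*5 - 1)*(-10799) = √(30 - 1)*(-10799) = √29*(-10799) = -10799*√29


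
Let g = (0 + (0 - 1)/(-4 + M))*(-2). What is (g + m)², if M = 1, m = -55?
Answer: 27889/9 ≈ 3098.8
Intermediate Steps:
g = -⅔ (g = (0 + (0 - 1)/(-4 + 1))*(-2) = (0 - 1/(-3))*(-2) = (0 - 1*(-⅓))*(-2) = (0 + ⅓)*(-2) = (⅓)*(-2) = -⅔ ≈ -0.66667)
(g + m)² = (-⅔ - 55)² = (-167/3)² = 27889/9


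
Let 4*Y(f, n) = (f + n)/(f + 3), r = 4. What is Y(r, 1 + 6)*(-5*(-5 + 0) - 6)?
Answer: 209/28 ≈ 7.4643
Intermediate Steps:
Y(f, n) = (f + n)/(4*(3 + f)) (Y(f, n) = ((f + n)/(f + 3))/4 = ((f + n)/(3 + f))/4 = (f + n)/(4*(3 + f)))
Y(r, 1 + 6)*(-5*(-5 + 0) - 6) = ((4 + (1 + 6))/(4*(3 + 4)))*(-5*(-5 + 0) - 6) = ((¼)*(4 + 7)/7)*(-5*(-5) - 6) = ((¼)*(⅐)*11)*(25 - 6) = (11/28)*19 = 209/28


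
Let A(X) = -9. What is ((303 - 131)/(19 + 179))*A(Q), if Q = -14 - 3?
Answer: -86/11 ≈ -7.8182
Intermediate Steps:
Q = -17
((303 - 131)/(19 + 179))*A(Q) = ((303 - 131)/(19 + 179))*(-9) = (172/198)*(-9) = (172*(1/198))*(-9) = (86/99)*(-9) = -86/11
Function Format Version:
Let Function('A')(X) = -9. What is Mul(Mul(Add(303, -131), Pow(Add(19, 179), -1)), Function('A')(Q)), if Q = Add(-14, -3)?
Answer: Rational(-86, 11) ≈ -7.8182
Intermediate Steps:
Q = -17
Mul(Mul(Add(303, -131), Pow(Add(19, 179), -1)), Function('A')(Q)) = Mul(Mul(Add(303, -131), Pow(Add(19, 179), -1)), -9) = Mul(Mul(172, Pow(198, -1)), -9) = Mul(Mul(172, Rational(1, 198)), -9) = Mul(Rational(86, 99), -9) = Rational(-86, 11)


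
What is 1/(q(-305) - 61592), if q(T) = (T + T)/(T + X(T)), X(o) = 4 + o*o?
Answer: -46362/2855528609 ≈ -1.6236e-5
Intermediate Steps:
X(o) = 4 + o²
q(T) = 2*T/(4 + T + T²) (q(T) = (T + T)/(T + (4 + T²)) = (2*T)/(4 + T + T²) = 2*T/(4 + T + T²))
1/(q(-305) - 61592) = 1/(2*(-305)/(4 - 305 + (-305)²) - 61592) = 1/(2*(-305)/(4 - 305 + 93025) - 61592) = 1/(2*(-305)/92724 - 61592) = 1/(2*(-305)*(1/92724) - 61592) = 1/(-305/46362 - 61592) = 1/(-2855528609/46362) = -46362/2855528609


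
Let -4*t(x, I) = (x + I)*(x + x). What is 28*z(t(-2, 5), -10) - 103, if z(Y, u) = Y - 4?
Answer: -131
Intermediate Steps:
t(x, I) = -x*(I + x)/2 (t(x, I) = -(x + I)*(x + x)/4 = -(I + x)*2*x/4 = -x*(I + x)/2)
z(Y, u) = -4 + Y
28*z(t(-2, 5), -10) - 103 = 28*(-4 - ½*(-2)*(5 - 2)) - 103 = 28*(-4 - ½*(-2)*3) - 103 = 28*(-4 + 3) - 103 = 28*(-1) - 103 = -28 - 103 = -131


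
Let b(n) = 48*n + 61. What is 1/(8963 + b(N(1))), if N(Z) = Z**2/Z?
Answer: 1/9072 ≈ 0.00011023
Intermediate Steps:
N(Z) = Z
b(n) = 61 + 48*n
1/(8963 + b(N(1))) = 1/(8963 + (61 + 48*1)) = 1/(8963 + (61 + 48)) = 1/(8963 + 109) = 1/9072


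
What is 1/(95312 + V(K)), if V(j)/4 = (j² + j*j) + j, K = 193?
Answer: 1/394076 ≈ 2.5376e-6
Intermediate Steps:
V(j) = 4*j + 8*j² (V(j) = 4*((j² + j*j) + j) = 4*((j² + j²) + j) = 4*(2*j² + j) = 4*(j + 2*j²) = 4*j + 8*j²)
1/(95312 + V(K)) = 1/(95312 + 4*193*(1 + 2*193)) = 1/(95312 + 4*193*(1 + 386)) = 1/(95312 + 4*193*387) = 1/(95312 + 298764) = 1/394076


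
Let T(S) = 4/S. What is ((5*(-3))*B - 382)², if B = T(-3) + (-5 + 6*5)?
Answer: 543169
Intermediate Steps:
B = 71/3 (B = 4/(-3) + (-5 + 6*5) = 4*(-⅓) + (-5 + 30) = -4/3 + 25 = 71/3 ≈ 23.667)
((5*(-3))*B - 382)² = ((5*(-3))*(71/3) - 382)² = (-15*71/3 - 382)² = (-355 - 382)² = (-737)² = 543169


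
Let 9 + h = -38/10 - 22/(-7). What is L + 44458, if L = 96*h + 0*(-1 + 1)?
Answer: 1523582/35 ≈ 43531.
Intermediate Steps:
h = -338/35 (h = -9 + (-38/10 - 22/(-7)) = -9 + (-38*1/10 - 22*(-1/7)) = -9 + (-19/5 + 22/7) = -9 - 23/35 = -338/35 ≈ -9.6571)
L = -32448/35 (L = 96*(-338/35) + 0*(-1 + 1) = -32448/35 + 0*0 = -32448/35 + 0 = -32448/35 ≈ -927.09)
L + 44458 = -32448/35 + 44458 = 1523582/35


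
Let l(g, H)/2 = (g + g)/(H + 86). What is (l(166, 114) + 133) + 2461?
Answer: 64933/25 ≈ 2597.3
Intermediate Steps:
l(g, H) = 4*g/(86 + H) (l(g, H) = 2*((g + g)/(H + 86)) = 2*((2*g)/(86 + H)) = 2*(2*g/(86 + H)) = 4*g/(86 + H))
(l(166, 114) + 133) + 2461 = (4*166/(86 + 114) + 133) + 2461 = (4*166/200 + 133) + 2461 = (4*166*(1/200) + 133) + 2461 = (83/25 + 133) + 2461 = 3408/25 + 2461 = 64933/25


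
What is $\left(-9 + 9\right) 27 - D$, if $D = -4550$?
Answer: $4550$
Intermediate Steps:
$\left(-9 + 9\right) 27 - D = \left(-9 + 9\right) 27 - -4550 = 0 \cdot 27 + 4550 = 0 + 4550 = 4550$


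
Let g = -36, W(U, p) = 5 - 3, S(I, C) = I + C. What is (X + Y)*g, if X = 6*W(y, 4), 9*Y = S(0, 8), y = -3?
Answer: -464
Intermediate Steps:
S(I, C) = C + I
W(U, p) = 2
Y = 8/9 (Y = (8 + 0)/9 = (1/9)*8 = 8/9 ≈ 0.88889)
X = 12 (X = 6*2 = 12)
(X + Y)*g = (12 + 8/9)*(-36) = (116/9)*(-36) = -464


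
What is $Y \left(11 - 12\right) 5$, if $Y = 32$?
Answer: $-160$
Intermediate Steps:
$Y \left(11 - 12\right) 5 = 32 \left(11 - 12\right) 5 = 32 \left(-1\right) 5 = \left(-32\right) 5 = -160$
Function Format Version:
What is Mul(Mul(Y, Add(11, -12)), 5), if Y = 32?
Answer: -160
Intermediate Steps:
Mul(Mul(Y, Add(11, -12)), 5) = Mul(Mul(32, Add(11, -12)), 5) = Mul(Mul(32, -1), 5) = Mul(-32, 5) = -160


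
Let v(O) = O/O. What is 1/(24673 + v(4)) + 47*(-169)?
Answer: -195985581/24674 ≈ -7943.0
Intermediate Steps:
v(O) = 1
1/(24673 + v(4)) + 47*(-169) = 1/(24673 + 1) + 47*(-169) = 1/24674 - 7943 = -195985581/24674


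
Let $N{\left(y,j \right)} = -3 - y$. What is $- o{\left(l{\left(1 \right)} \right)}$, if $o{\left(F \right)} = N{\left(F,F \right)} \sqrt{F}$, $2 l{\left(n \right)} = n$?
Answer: $\frac{7 \sqrt{2}}{4} \approx 2.4749$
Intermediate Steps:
$l{\left(n \right)} = \frac{n}{2}$
$o{\left(F \right)} = \sqrt{F} \left(-3 - F\right)$ ($o{\left(F \right)} = \left(-3 - F\right) \sqrt{F} = \sqrt{F} \left(-3 - F\right)$)
$- o{\left(l{\left(1 \right)} \right)} = - \sqrt{\frac{1}{2} \cdot 1} \left(-3 - \frac{1}{2} \cdot 1\right) = - \frac{-3 - \frac{1}{2}}{\sqrt{2}} = - \frac{\sqrt{2}}{2} \left(-3 - \frac{1}{2}\right) = - \frac{\frac{\sqrt{2}}{2} \left(-7\right)}{2} = - \frac{\left(-7\right) \sqrt{2}}{4} = \frac{7 \sqrt{2}}{4}$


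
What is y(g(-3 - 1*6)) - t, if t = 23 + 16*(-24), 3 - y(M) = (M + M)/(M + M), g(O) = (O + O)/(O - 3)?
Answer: 363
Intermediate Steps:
g(O) = 2*O/(-3 + O) (g(O) = (2*O)/(-3 + O) = 2*O/(-3 + O))
y(M) = 2 (y(M) = 3 - (M + M)/(M + M) = 3 - 2*M/(2*M) = 3 - 2*M*1/(2*M) = 3 - 1*1 = 3 - 1 = 2)
t = -361 (t = 23 - 384 = -361)
y(g(-3 - 1*6)) - t = 2 - 1*(-361) = 2 + 361 = 363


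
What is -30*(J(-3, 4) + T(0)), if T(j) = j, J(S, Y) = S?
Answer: 90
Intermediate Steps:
-30*(J(-3, 4) + T(0)) = -30*(-3 + 0) = -30*(-3) = 90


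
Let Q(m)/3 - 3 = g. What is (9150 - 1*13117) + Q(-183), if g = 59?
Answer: -3781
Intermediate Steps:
Q(m) = 186 (Q(m) = 9 + 3*59 = 9 + 177 = 186)
(9150 - 1*13117) + Q(-183) = (9150 - 1*13117) + 186 = (9150 - 13117) + 186 = -3967 + 186 = -3781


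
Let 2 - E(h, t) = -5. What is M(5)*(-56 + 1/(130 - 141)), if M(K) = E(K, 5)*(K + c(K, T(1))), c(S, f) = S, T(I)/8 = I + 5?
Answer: -43190/11 ≈ -3926.4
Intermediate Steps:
T(I) = 40 + 8*I (T(I) = 8*(I + 5) = 8*(5 + I) = 40 + 8*I)
E(h, t) = 7 (E(h, t) = 2 - 1*(-5) = 2 + 5 = 7)
M(K) = 14*K (M(K) = 7*(K + K) = 7*(2*K) = 14*K)
M(5)*(-56 + 1/(130 - 141)) = (14*5)*(-56 + 1/(130 - 141)) = 70*(-56 + 1/(-11)) = 70*(-56 - 1/11) = 70*(-617/11) = -43190/11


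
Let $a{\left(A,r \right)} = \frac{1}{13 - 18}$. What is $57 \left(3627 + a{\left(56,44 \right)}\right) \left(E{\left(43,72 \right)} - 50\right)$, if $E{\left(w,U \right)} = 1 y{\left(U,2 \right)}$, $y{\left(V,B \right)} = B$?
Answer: $- \frac{49614624}{5} \approx -9.9229 \cdot 10^{6}$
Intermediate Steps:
$a{\left(A,r \right)} = - \frac{1}{5}$ ($a{\left(A,r \right)} = \frac{1}{-5} = - \frac{1}{5}$)
$E{\left(w,U \right)} = 2$ ($E{\left(w,U \right)} = 1 \cdot 2 = 2$)
$57 \left(3627 + a{\left(56,44 \right)}\right) \left(E{\left(43,72 \right)} - 50\right) = 57 \left(3627 - \frac{1}{5}\right) \left(2 - 50\right) = 57 \cdot \frac{18134}{5} \left(-48\right) = 57 \left(- \frac{870432}{5}\right) = - \frac{49614624}{5}$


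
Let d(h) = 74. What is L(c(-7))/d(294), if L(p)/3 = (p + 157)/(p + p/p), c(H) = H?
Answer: -75/74 ≈ -1.0135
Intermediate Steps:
L(p) = 3*(157 + p)/(1 + p) (L(p) = 3*((p + 157)/(p + p/p)) = 3*((157 + p)/(p + 1)) = 3*((157 + p)/(1 + p)) = 3*(157 + p)/(1 + p))
L(c(-7))/d(294) = (3*(157 - 7)/(1 - 7))/74 = (3*150/(-6))*(1/74) = (3*(-⅙)*150)*(1/74) = -75*1/74 = -75/74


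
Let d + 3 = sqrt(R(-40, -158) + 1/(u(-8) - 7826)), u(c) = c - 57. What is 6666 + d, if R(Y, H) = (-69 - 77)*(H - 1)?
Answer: 6663 + sqrt(1445486581643)/7891 ≈ 6815.4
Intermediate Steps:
u(c) = -57 + c
R(Y, H) = 146 - 146*H (R(Y, H) = -146*(-1 + H) = 146 - 146*H)
d = -3 + sqrt(1445486581643)/7891 (d = -3 + sqrt((146 - 146*(-158)) + 1/((-57 - 8) - 7826)) = -3 + sqrt((146 + 23068) + 1/(-65 - 7826)) = -3 + sqrt(23214 + 1/(-7891)) = -3 + sqrt(23214 - 1/7891) = -3 + sqrt(183181673/7891) = -3 + sqrt(1445486581643)/7891 ≈ 149.36)
6666 + d = 6666 + (-3 + sqrt(1445486581643)/7891) = 6663 + sqrt(1445486581643)/7891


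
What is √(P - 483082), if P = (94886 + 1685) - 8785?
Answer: 4*I*√24706 ≈ 628.73*I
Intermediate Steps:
P = 87786 (P = 96571 - 8785 = 87786)
√(P - 483082) = √(87786 - 483082) = √(-395296) = 4*I*√24706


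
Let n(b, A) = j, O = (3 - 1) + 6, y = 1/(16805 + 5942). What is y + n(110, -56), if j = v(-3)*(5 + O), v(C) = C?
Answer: -887132/22747 ≈ -39.000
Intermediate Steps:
y = 1/22747 ≈ 4.3962e-5
O = 8 (O = 2 + 6 = 8)
j = -39 (j = -3*(5 + 8) = -3*13 = -39)
n(b, A) = -39
y + n(110, -56) = 1/22747 - 39 = -887132/22747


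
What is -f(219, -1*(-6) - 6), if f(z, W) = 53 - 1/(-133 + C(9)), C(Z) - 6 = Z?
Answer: -6255/118 ≈ -53.008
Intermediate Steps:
C(Z) = 6 + Z
f(z, W) = 6255/118 (f(z, W) = 53 - 1/(-133 + (6 + 9)) = 53 - 1/(-133 + 15) = 53 - 1/(-118) = 53 - 1*(-1/118) = 53 + 1/118 = 6255/118)
-f(219, -1*(-6) - 6) = -1*6255/118 = -6255/118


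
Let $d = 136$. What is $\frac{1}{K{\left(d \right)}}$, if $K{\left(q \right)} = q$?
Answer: $\frac{1}{136} \approx 0.0073529$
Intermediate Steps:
$\frac{1}{K{\left(d \right)}} = \frac{1}{136}$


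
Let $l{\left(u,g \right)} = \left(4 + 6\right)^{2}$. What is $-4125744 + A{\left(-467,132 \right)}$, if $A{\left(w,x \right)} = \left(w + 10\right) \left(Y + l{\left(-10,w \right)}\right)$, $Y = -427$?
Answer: $-3976305$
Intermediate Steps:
$l{\left(u,g \right)} = 100$ ($l{\left(u,g \right)} = 10^{2} = 100$)
$A{\left(w,x \right)} = -3270 - 327 w$ ($A{\left(w,x \right)} = \left(w + 10\right) \left(-427 + 100\right) = \left(10 + w\right) \left(-327\right) = -3270 - 327 w$)
$-4125744 + A{\left(-467,132 \right)} = -4125744 - -149439 = -4125744 + \left(-3270 + 152709\right) = -4125744 + 149439 = -3976305$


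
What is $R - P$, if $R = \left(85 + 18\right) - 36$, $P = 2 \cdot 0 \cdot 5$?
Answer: $67$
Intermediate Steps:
$P = 0$ ($P = 0 \cdot 5 = 0$)
$R = 67$ ($R = 103 - 36 = 67$)
$R - P = 67 - 0 = 67 + 0 = 67$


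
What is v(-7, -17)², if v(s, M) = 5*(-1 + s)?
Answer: 1600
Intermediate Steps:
v(s, M) = -5 + 5*s
v(-7, -17)² = (-5 + 5*(-7))² = (-5 - 35)² = (-40)² = 1600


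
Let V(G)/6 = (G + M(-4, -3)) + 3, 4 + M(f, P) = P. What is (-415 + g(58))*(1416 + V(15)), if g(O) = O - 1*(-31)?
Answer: -483132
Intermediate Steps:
M(f, P) = -4 + P
g(O) = 31 + O (g(O) = O + 31 = 31 + O)
V(G) = -24 + 6*G (V(G) = 6*((G + (-4 - 3)) + 3) = 6*((G - 7) + 3) = 6*((-7 + G) + 3) = 6*(-4 + G) = -24 + 6*G)
(-415 + g(58))*(1416 + V(15)) = (-415 + (31 + 58))*(1416 + (-24 + 6*15)) = (-415 + 89)*(1416 + (-24 + 90)) = -326*(1416 + 66) = -326*1482 = -483132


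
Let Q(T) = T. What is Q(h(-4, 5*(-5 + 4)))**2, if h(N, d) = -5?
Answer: 25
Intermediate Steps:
Q(h(-4, 5*(-5 + 4)))**2 = (-5)**2 = 25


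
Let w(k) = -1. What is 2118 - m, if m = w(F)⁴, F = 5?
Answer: 2117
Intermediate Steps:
m = 1 (m = (-1)⁴ = 1)
2118 - m = 2118 - 1*1 = 2118 - 1 = 2117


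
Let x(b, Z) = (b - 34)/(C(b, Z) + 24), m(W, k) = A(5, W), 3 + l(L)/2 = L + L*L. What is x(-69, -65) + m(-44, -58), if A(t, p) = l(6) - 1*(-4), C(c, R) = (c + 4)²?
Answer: 348315/4249 ≈ 81.976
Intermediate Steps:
l(L) = -6 + 2*L + 2*L² (l(L) = -6 + 2*(L + L*L) = -6 + 2*(L + L²) = -6 + (2*L + 2*L²) = -6 + 2*L + 2*L²)
C(c, R) = (4 + c)²
A(t, p) = 82 (A(t, p) = (-6 + 2*6 + 2*6²) - 1*(-4) = (-6 + 12 + 2*36) + 4 = (-6 + 12 + 72) + 4 = 78 + 4 = 82)
m(W, k) = 82
x(b, Z) = (-34 + b)/(24 + (4 + b)²) (x(b, Z) = (b - 34)/((4 + b)² + 24) = (-34 + b)/(24 + (4 + b)²))
x(-69, -65) + m(-44, -58) = (-34 - 69)/(24 + (4 - 69)²) + 82 = -103/(24 + (-65)²) + 82 = -103/(24 + 4225) + 82 = -103/4249 + 82 = 348315/4249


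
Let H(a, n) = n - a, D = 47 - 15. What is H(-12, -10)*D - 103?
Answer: -39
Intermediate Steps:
D = 32
H(-12, -10)*D - 103 = (-10 - 1*(-12))*32 - 103 = (-10 + 12)*32 - 103 = 2*32 - 103 = 64 - 103 = -39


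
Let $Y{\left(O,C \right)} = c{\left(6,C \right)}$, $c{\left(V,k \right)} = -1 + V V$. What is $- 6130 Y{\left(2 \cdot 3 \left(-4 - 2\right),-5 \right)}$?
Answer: $-214550$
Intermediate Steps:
$c{\left(V,k \right)} = -1 + V^{2}$
$Y{\left(O,C \right)} = 35$ ($Y{\left(O,C \right)} = -1 + 6^{2} = -1 + 36 = 35$)
$- 6130 Y{\left(2 \cdot 3 \left(-4 - 2\right),-5 \right)} = \left(-6130\right) 35 = -214550$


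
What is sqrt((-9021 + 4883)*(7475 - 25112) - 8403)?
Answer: 3*sqrt(8108167) ≈ 8542.5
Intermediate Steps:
sqrt((-9021 + 4883)*(7475 - 25112) - 8403) = sqrt(-4138*(-17637) - 8403) = sqrt(72981906 - 8403) = sqrt(72973503) = 3*sqrt(8108167)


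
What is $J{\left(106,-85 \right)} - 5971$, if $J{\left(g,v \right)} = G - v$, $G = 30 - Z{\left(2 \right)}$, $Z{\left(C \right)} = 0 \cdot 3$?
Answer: $-5856$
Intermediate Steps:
$Z{\left(C \right)} = 0$
$G = 30$ ($G = 30 - 0 = 30 + 0 = 30$)
$J{\left(g,v \right)} = 30 - v$
$J{\left(106,-85 \right)} - 5971 = \left(30 - -85\right) - 5971 = \left(30 + 85\right) - 5971 = 115 - 5971 = -5856$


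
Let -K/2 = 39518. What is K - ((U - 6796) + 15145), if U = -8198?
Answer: -79187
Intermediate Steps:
K = -79036 (K = -2*39518 = -79036)
K - ((U - 6796) + 15145) = -79036 - ((-8198 - 6796) + 15145) = -79036 - (-14994 + 15145) = -79036 - 1*151 = -79036 - 151 = -79187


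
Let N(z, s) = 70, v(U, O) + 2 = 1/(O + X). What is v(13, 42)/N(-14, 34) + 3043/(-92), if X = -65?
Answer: -106599/3220 ≈ -33.105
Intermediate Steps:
v(U, O) = -2 + 1/(-65 + O) (v(U, O) = -2 + 1/(O - 65) = -2 + 1/(-65 + O))
v(13, 42)/N(-14, 34) + 3043/(-92) = ((131 - 2*42)/(-65 + 42))/70 + 3043/(-92) = ((131 - 84)/(-23))*(1/70) + 3043*(-1/92) = -1/23*47*(1/70) - 3043/92 = -47/23*1/70 - 3043/92 = -47/1610 - 3043/92 = -106599/3220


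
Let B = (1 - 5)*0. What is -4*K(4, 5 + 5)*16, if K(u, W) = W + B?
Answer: -640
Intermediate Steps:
B = 0 (B = -4*0 = 0)
K(u, W) = W (K(u, W) = W + 0 = W)
-4*K(4, 5 + 5)*16 = -4*(5 + 5)*16 = -4*10*16 = -40*16 = -640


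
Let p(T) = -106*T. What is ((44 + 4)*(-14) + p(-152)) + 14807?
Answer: 30247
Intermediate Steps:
((44 + 4)*(-14) + p(-152)) + 14807 = ((44 + 4)*(-14) - 106*(-152)) + 14807 = (48*(-14) + 16112) + 14807 = (-672 + 16112) + 14807 = 15440 + 14807 = 30247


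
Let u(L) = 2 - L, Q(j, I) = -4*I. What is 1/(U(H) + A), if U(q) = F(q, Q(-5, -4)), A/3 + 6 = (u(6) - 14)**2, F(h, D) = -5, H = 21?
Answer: 1/949 ≈ 0.0010537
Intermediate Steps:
A = 954 (A = -18 + 3*((2 - 1*6) - 14)**2 = -18 + 3*((2 - 6) - 14)**2 = -18 + 3*(-4 - 14)**2 = -18 + 3*(-18)**2 = -18 + 3*324 = -18 + 972 = 954)
U(q) = -5
1/(U(H) + A) = 1/(-5 + 954) = 1/949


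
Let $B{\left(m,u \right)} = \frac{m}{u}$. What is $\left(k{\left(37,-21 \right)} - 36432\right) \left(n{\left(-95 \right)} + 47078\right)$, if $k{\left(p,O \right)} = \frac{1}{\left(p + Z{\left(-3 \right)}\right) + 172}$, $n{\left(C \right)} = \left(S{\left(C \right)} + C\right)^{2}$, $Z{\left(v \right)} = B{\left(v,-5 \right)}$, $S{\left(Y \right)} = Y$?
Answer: $- \frac{1587898421559}{524} \approx -3.0303 \cdot 10^{9}$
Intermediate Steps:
$Z{\left(v \right)} = - \frac{v}{5}$ ($Z{\left(v \right)} = \frac{v}{-5} = v \left(- \frac{1}{5}\right) = - \frac{v}{5}$)
$n{\left(C \right)} = 4 C^{2}$ ($n{\left(C \right)} = \left(C + C\right)^{2} = \left(2 C\right)^{2} = 4 C^{2}$)
$k{\left(p,O \right)} = \frac{1}{\frac{863}{5} + p}$ ($k{\left(p,O \right)} = \frac{1}{\left(p - - \frac{3}{5}\right) + 172} = \frac{1}{\left(p + \frac{3}{5}\right) + 172} = \frac{1}{\left(\frac{3}{5} + p\right) + 172} = \frac{1}{\frac{863}{5} + p}$)
$\left(k{\left(37,-21 \right)} - 36432\right) \left(n{\left(-95 \right)} + 47078\right) = \left(\frac{5}{863 + 5 \cdot 37} - 36432\right) \left(4 \left(-95\right)^{2} + 47078\right) = \left(\frac{5}{863 + 185} - 36432\right) \left(4 \cdot 9025 + 47078\right) = \left(\frac{5}{1048} - 36432\right) \left(36100 + 47078\right) = \left(5 \cdot \frac{1}{1048} - 36432\right) 83178 = \left(\frac{5}{1048} - 36432\right) 83178 = \left(- \frac{38180731}{1048}\right) 83178 = - \frac{1587898421559}{524}$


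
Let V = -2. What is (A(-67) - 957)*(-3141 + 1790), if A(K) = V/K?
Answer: 86622067/67 ≈ 1.2929e+6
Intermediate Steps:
A(K) = -2/K
(A(-67) - 957)*(-3141 + 1790) = (-2/(-67) - 957)*(-3141 + 1790) = (-2*(-1/67) - 957)*(-1351) = (2/67 - 957)*(-1351) = -64117/67*(-1351) = 86622067/67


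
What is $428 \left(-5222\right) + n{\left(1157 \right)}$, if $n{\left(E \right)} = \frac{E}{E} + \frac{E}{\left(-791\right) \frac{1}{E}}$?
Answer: $- \frac{1769235514}{791} \approx -2.2367 \cdot 10^{6}$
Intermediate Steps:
$n{\left(E \right)} = 1 - \frac{E^{2}}{791}$ ($n{\left(E \right)} = 1 + E \left(- \frac{E}{791}\right) = 1 - \frac{E^{2}}{791}$)
$428 \left(-5222\right) + n{\left(1157 \right)} = 428 \left(-5222\right) + \left(1 - \frac{1157^{2}}{791}\right) = -2235016 + \left(1 - \frac{1338649}{791}\right) = -2235016 - \frac{1337858}{791} = - \frac{1769235514}{791}$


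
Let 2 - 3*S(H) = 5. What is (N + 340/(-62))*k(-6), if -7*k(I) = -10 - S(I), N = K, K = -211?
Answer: -60399/217 ≈ -278.34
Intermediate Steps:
S(H) = -1 (S(H) = ⅔ - ⅓*5 = ⅔ - 5/3 = -1)
N = -211
k(I) = 9/7 (k(I) = -(-10 - 1*(-1))/7 = -(-10 + 1)/7 = -⅐*(-9) = 9/7)
(N + 340/(-62))*k(-6) = (-211 + 340/(-62))*(9/7) = (-211 + 340*(-1/62))*(9/7) = (-211 - 170/31)*(9/7) = -6711/31*9/7 = -60399/217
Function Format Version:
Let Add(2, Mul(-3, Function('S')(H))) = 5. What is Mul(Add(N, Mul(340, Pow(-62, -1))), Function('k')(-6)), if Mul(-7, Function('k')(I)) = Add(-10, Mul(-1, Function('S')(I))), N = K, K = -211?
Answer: Rational(-60399, 217) ≈ -278.34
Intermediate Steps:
Function('S')(H) = -1 (Function('S')(H) = Add(Rational(2, 3), Mul(Rational(-1, 3), 5)) = Add(Rational(2, 3), Rational(-5, 3)) = -1)
N = -211
Function('k')(I) = Rational(9, 7) (Function('k')(I) = Mul(Rational(-1, 7), Add(-10, Mul(-1, -1))) = Mul(Rational(-1, 7), Add(-10, 1)) = Mul(Rational(-1, 7), -9) = Rational(9, 7))
Mul(Add(N, Mul(340, Pow(-62, -1))), Function('k')(-6)) = Mul(Add(-211, Mul(340, Pow(-62, -1))), Rational(9, 7)) = Mul(Add(-211, Mul(340, Rational(-1, 62))), Rational(9, 7)) = Mul(Add(-211, Rational(-170, 31)), Rational(9, 7)) = Mul(Rational(-6711, 31), Rational(9, 7)) = Rational(-60399, 217)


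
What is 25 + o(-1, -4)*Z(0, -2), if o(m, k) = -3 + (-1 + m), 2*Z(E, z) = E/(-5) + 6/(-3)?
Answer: 30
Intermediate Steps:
Z(E, z) = -1 - E/10 (Z(E, z) = (E/(-5) + 6/(-3))/2 = (E*(-⅕) + 6*(-⅓))/2 = (-E/5 - 2)/2 = (-2 - E/5)/2 = -1 - E/10)
o(m, k) = -4 + m
25 + o(-1, -4)*Z(0, -2) = 25 + (-4 - 1)*(-1 - ⅒*0) = 25 - 5*(-1 + 0) = 25 - 5*(-1) = 25 + 5 = 30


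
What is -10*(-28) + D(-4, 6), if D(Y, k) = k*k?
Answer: 316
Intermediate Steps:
D(Y, k) = k**2
-10*(-28) + D(-4, 6) = -10*(-28) + 6**2 = 280 + 36 = 316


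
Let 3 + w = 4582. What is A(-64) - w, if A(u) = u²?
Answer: -483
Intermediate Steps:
w = 4579 (w = -3 + 4582 = 4579)
A(-64) - w = (-64)² - 1*4579 = 4096 - 4579 = -483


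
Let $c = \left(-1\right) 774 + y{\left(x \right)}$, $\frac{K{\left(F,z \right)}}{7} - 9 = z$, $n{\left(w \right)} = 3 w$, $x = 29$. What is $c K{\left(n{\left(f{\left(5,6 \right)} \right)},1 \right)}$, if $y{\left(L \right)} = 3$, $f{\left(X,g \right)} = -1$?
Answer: $-53970$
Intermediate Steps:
$K{\left(F,z \right)} = 63 + 7 z$
$c = -771$ ($c = \left(-1\right) 774 + 3 = -774 + 3 = -771$)
$c K{\left(n{\left(f{\left(5,6 \right)} \right)},1 \right)} = - 771 \left(63 + 7 \cdot 1\right) = - 771 \left(63 + 7\right) = \left(-771\right) 70 = -53970$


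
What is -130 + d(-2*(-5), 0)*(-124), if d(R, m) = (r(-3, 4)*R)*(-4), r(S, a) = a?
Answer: 19710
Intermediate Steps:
d(R, m) = -16*R (d(R, m) = (4*R)*(-4) = -16*R)
-130 + d(-2*(-5), 0)*(-124) = -130 - (-32)*(-5)*(-124) = -130 - 16*10*(-124) = -130 - 160*(-124) = -130 + 19840 = 19710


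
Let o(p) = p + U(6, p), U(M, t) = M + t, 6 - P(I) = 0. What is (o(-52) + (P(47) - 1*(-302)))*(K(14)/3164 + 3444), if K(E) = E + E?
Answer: 81726330/113 ≈ 7.2324e+5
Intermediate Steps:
K(E) = 2*E
P(I) = 6 (P(I) = 6 - 1*0 = 6 + 0 = 6)
o(p) = 6 + 2*p (o(p) = p + (6 + p) = 6 + 2*p)
(o(-52) + (P(47) - 1*(-302)))*(K(14)/3164 + 3444) = ((6 + 2*(-52)) + (6 - 1*(-302)))*((2*14)/3164 + 3444) = ((6 - 104) + (6 + 302))*(28*(1/3164) + 3444) = (-98 + 308)*(1/113 + 3444) = 210*(389173/113) = 81726330/113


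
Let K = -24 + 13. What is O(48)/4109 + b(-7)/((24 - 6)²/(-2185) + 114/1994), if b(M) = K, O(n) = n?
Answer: 98473062739/815566647 ≈ 120.74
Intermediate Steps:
K = -11
b(M) = -11
O(48)/4109 + b(-7)/((24 - 6)²/(-2185) + 114/1994) = 48/4109 - 11/((24 - 6)²/(-2185) + 114/1994) = 48*(1/4109) - 11/(18²*(-1/2185) + 114*(1/1994)) = 48/4109 - 11/(324*(-1/2185) + 57/997) = 48/4109 - 11/(-324/2185 + 57/997) = 48/4109 - 11/(-198483/2178445) = 48/4109 - 11*(-2178445/198483) = 48/4109 + 23962895/198483 = 98473062739/815566647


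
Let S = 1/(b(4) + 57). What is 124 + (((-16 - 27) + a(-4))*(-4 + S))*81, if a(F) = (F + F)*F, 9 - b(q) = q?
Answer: 227765/62 ≈ 3673.6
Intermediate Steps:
b(q) = 9 - q
S = 1/62 (S = 1/((9 - 1*4) + 57) = 1/((9 - 4) + 57) = 1/(5 + 57) = 1/62 ≈ 0.016129)
a(F) = 2*F² (a(F) = (2*F)*F = 2*F²)
124 + (((-16 - 27) + a(-4))*(-4 + S))*81 = 124 + (((-16 - 27) + 2*(-4)²)*(-4 + 1/62))*81 = 124 + ((-43 + 2*16)*(-247/62))*81 = 124 + ((-43 + 32)*(-247/62))*81 = 124 - 11*(-247/62)*81 = 124 + (2717/62)*81 = 124 + 220077/62 = 227765/62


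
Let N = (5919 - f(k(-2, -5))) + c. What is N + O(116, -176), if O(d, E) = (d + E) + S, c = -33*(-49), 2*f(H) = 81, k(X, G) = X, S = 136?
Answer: 15143/2 ≈ 7571.5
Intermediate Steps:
f(H) = 81/2 (f(H) = (½)*81 = 81/2)
c = 1617
O(d, E) = 136 + E + d (O(d, E) = (d + E) + 136 = (E + d) + 136 = 136 + E + d)
N = 14991/2 (N = (5919 - 1*81/2) + 1617 = (5919 - 81/2) + 1617 = 11757/2 + 1617 = 14991/2 ≈ 7495.5)
N + O(116, -176) = 14991/2 + (136 - 176 + 116) = 14991/2 + 76 = 15143/2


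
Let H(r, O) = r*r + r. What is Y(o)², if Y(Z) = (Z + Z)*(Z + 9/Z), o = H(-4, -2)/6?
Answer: 676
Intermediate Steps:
H(r, O) = r + r² (H(r, O) = r² + r = r + r²)
o = 2 (o = -4*(1 - 4)/6 = -4*(-3)*(⅙) = 12*(⅙) = 2)
Y(Z) = 2*Z*(Z + 9/Z) (Y(Z) = (2*Z)*(Z + 9/Z) = 2*Z*(Z + 9/Z))
Y(o)² = (18 + 2*2²)² = (18 + 2*4)² = (18 + 8)² = 26² = 676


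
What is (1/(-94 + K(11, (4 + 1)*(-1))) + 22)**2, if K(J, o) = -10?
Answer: 5230369/10816 ≈ 483.58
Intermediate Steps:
(1/(-94 + K(11, (4 + 1)*(-1))) + 22)**2 = (1/(-94 - 10) + 22)**2 = (1/(-104) + 22)**2 = (-1/104 + 22)**2 = (2287/104)**2 = 5230369/10816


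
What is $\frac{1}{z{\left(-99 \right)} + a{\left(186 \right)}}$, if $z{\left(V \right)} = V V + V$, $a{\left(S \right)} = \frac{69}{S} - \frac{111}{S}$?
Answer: $\frac{31}{300755} \approx 0.00010307$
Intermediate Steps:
$a{\left(S \right)} = - \frac{42}{S}$
$z{\left(V \right)} = V + V^{2}$ ($z{\left(V \right)} = V^{2} + V = V + V^{2}$)
$\frac{1}{z{\left(-99 \right)} + a{\left(186 \right)}} = \frac{1}{- 99 \left(1 - 99\right) - \frac{42}{186}} = \frac{1}{\left(-99\right) \left(-98\right) - \frac{7}{31}} = \frac{1}{9702 - \frac{7}{31}} = \frac{1}{\frac{300755}{31}} = \frac{31}{300755}$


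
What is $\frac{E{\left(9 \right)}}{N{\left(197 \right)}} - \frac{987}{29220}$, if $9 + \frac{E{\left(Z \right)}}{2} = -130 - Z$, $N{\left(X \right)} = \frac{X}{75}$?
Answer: $- \frac{216292813}{1918780} \approx -112.72$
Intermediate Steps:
$N{\left(X \right)} = \frac{X}{75}$ ($N{\left(X \right)} = X \frac{1}{75} = \frac{X}{75}$)
$E{\left(Z \right)} = -278 - 2 Z$ ($E{\left(Z \right)} = -18 + 2 \left(-130 - Z\right) = -18 - \left(260 + 2 Z\right) = -278 - 2 Z$)
$\frac{E{\left(9 \right)}}{N{\left(197 \right)}} - \frac{987}{29220} = \frac{-278 - 18}{\frac{1}{75} \cdot 197} - \frac{987}{29220} = \frac{-278 - 18}{\frac{197}{75}} - \frac{329}{9740} = \left(-296\right) \frac{75}{197} - \frac{329}{9740} = - \frac{22200}{197} - \frac{329}{9740} = - \frac{216292813}{1918780}$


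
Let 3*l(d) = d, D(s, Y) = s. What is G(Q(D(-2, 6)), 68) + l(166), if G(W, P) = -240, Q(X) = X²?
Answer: -554/3 ≈ -184.67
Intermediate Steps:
l(d) = d/3
G(Q(D(-2, 6)), 68) + l(166) = -240 + (⅓)*166 = -240 + 166/3 = -554/3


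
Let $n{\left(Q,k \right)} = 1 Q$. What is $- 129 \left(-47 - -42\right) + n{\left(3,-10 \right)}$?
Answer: $648$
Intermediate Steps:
$n{\left(Q,k \right)} = Q$
$- 129 \left(-47 - -42\right) + n{\left(3,-10 \right)} = - 129 \left(-47 - -42\right) + 3 = - 129 \left(-47 + 42\right) + 3 = \left(-129\right) \left(-5\right) + 3 = 645 + 3 = 648$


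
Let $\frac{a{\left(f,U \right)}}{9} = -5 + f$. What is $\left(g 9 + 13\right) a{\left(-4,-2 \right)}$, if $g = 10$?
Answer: $-8343$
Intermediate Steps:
$a{\left(f,U \right)} = -45 + 9 f$ ($a{\left(f,U \right)} = 9 \left(-5 + f\right) = -45 + 9 f$)
$\left(g 9 + 13\right) a{\left(-4,-2 \right)} = \left(10 \cdot 9 + 13\right) \left(-45 + 9 \left(-4\right)\right) = \left(90 + 13\right) \left(-45 - 36\right) = 103 \left(-81\right) = -8343$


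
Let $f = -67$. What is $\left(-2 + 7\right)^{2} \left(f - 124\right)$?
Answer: $-4775$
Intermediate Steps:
$\left(-2 + 7\right)^{2} \left(f - 124\right) = \left(-2 + 7\right)^{2} \left(-67 - 124\right) = 5^{2} \left(-191\right) = 25 \left(-191\right) = -4775$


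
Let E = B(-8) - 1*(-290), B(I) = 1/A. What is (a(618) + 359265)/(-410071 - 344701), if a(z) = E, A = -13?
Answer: -2337107/4906018 ≈ -0.47638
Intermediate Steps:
B(I) = -1/13 (B(I) = 1/(-13) = -1/13)
E = 3769/13 (E = -1/13 - 1*(-290) = -1/13 + 290 = 3769/13 ≈ 289.92)
a(z) = 3769/13
(a(618) + 359265)/(-410071 - 344701) = (3769/13 + 359265)/(-410071 - 344701) = (4674214/13)/(-754772) = (4674214/13)*(-1/754772) = -2337107/4906018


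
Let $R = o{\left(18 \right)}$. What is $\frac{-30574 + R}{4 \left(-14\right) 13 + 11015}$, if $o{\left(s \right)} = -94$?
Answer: $- \frac{30668}{10287} \approx -2.9812$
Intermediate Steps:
$R = -94$
$\frac{-30574 + R}{4 \left(-14\right) 13 + 11015} = \frac{-30574 - 94}{4 \left(-14\right) 13 + 11015} = - \frac{30668}{\left(-56\right) 13 + 11015} = - \frac{30668}{-728 + 11015} = - \frac{30668}{10287}$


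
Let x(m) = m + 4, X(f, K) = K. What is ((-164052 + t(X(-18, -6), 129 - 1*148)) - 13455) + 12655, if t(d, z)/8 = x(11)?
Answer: -164732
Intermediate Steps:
x(m) = 4 + m
t(d, z) = 120 (t(d, z) = 8*(4 + 11) = 8*15 = 120)
((-164052 + t(X(-18, -6), 129 - 1*148)) - 13455) + 12655 = ((-164052 + 120) - 13455) + 12655 = (-163932 - 13455) + 12655 = -177387 + 12655 = -164732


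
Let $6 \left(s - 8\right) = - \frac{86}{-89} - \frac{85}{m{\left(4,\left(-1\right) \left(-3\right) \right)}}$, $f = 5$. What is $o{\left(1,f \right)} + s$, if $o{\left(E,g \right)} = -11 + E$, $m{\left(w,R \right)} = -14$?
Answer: $- \frac{2061}{2492} \approx -0.82705$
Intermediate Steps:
$s = \frac{22859}{2492}$ ($s = 8 + \frac{- \frac{86}{-89} - \frac{85}{-14}}{6} = 8 + \frac{\left(-86\right) \left(- \frac{1}{89}\right) - - \frac{85}{14}}{6} = 8 + \frac{\frac{86}{89} + \frac{85}{14}}{6} = 8 + \frac{1}{6} \cdot \frac{8769}{1246} = 8 + \frac{2923}{2492} = \frac{22859}{2492} \approx 9.173$)
$o{\left(1,f \right)} + s = \left(-11 + 1\right) + \frac{22859}{2492} = -10 + \frac{22859}{2492} = - \frac{2061}{2492}$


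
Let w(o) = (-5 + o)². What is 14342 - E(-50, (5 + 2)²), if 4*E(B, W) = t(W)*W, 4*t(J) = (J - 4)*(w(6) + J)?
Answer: 59611/8 ≈ 7451.4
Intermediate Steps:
t(J) = (1 + J)*(-4 + J)/4 (t(J) = ((J - 4)*((-5 + 6)² + J))/4 = ((-4 + J)*(1² + J))/4 = ((-4 + J)*(1 + J))/4 = ((1 + J)*(-4 + J))/4 = (1 + J)*(-4 + J)/4)
E(B, W) = W*(-1 - 3*W/4 + W²/4)/4 (E(B, W) = ((-1 - 3*W/4 + W²/4)*W)/4 = (W*(-1 - 3*W/4 + W²/4))/4 = W*(-1 - 3*W/4 + W²/4)/4)
14342 - E(-50, (5 + 2)²) = 14342 - (5 + 2)²*(-4 + ((5 + 2)²)² - 3*(5 + 2)²)/16 = 14342 - 7²*(-4 + (7²)² - 3*7²)/16 = 14342 - 49*(-4 + 49² - 3*49)/16 = 14342 - 49*(-4 + 2401 - 147)/16 = 14342 - 49*2250/16 = 14342 - 1*55125/8 = 14342 - 55125/8 = 59611/8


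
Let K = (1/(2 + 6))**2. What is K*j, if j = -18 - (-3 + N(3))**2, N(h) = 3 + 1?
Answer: -19/64 ≈ -0.29688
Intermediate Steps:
N(h) = 4
j = -19 (j = -18 - (-3 + 4)**2 = -18 - 1*1**2 = -18 - 1*1 = -18 - 1 = -19)
K = 1/64 (K = (1/8)**2 = 1/64 ≈ 0.015625)
K*j = (1/64)*(-19) = -19/64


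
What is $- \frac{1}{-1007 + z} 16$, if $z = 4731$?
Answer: $- \frac{4}{931} \approx -0.0042965$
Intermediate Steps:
$- \frac{1}{-1007 + z} 16 = - \frac{1}{-1007 + 4731} \cdot 16 = - \frac{1}{3724} \cdot 16 = \left(-1\right) \frac{1}{3724} \cdot 16 = \left(- \frac{1}{3724}\right) 16 = - \frac{4}{931}$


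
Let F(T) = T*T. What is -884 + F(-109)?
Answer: 10997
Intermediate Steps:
F(T) = T²
-884 + F(-109) = -884 + (-109)² = -884 + 11881 = 10997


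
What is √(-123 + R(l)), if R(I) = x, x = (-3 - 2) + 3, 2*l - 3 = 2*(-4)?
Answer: 5*I*√5 ≈ 11.18*I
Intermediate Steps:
l = -5/2 (l = 3/2 + (2*(-4))/2 = 3/2 + (½)*(-8) = 3/2 - 4 = -5/2 ≈ -2.5000)
x = -2 (x = -5 + 3 = -2)
R(I) = -2
√(-123 + R(l)) = √(-123 - 2) = √(-125) = 5*I*√5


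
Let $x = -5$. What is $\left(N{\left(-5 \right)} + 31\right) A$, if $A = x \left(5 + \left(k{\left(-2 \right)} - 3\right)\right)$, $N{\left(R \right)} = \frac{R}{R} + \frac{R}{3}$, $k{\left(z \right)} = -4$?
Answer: $\frac{910}{3} \approx 303.33$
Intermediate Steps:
$N{\left(R \right)} = 1 + \frac{R}{3}$ ($N{\left(R \right)} = 1 + R \frac{1}{3} = 1 + \frac{R}{3}$)
$A = 10$ ($A = - 5 \left(5 - 7\right) = \left(-5\right) \left(-2\right) = 10$)
$\left(N{\left(-5 \right)} + 31\right) A = \left(\left(1 + \frac{1}{3} \left(-5\right)\right) + 31\right) 10 = \left(\left(1 - \frac{5}{3}\right) + 31\right) 10 = \left(- \frac{2}{3} + 31\right) 10 = \frac{91}{3} \cdot 10 = \frac{910}{3}$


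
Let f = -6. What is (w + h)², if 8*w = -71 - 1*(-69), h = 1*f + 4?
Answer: 81/16 ≈ 5.0625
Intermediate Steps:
h = -2 (h = 1*(-6) + 4 = -6 + 4 = -2)
w = -¼ (w = (-71 - 1*(-69))/8 = (-71 + 69)/8 = (⅛)*(-2) = -¼ ≈ -0.25000)
(w + h)² = (-¼ - 2)² = (-9/4)² = 81/16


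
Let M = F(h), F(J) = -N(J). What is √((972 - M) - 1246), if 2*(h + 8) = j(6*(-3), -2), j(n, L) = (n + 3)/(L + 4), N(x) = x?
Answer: 3*I*√127/2 ≈ 16.904*I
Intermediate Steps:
j(n, L) = (3 + n)/(4 + L)
h = -47/4 (h = -8 + ((3 + 6*(-3))/(4 - 2))/2 = -8 + ((3 - 18)/2)/2 = -8 + ((½)*(-15))/2 = -8 + (½)*(-15/2) = -8 - 15/4 = -47/4 ≈ -11.750)
F(J) = -J
M = 47/4 (M = -1*(-47/4) = 47/4 ≈ 11.750)
√((972 - M) - 1246) = √((972 - 1*47/4) - 1246) = √((972 - 47/4) - 1246) = √(3841/4 - 1246) = √(-1143/4) = 3*I*√127/2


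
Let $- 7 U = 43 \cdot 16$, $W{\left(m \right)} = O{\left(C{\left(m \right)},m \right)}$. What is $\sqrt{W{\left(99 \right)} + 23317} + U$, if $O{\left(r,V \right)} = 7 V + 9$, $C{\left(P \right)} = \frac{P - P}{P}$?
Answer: $- \frac{688}{7} + \sqrt{24019} \approx 56.695$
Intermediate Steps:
$C{\left(P \right)} = 0$ ($C{\left(P \right)} = \frac{0}{P} = 0$)
$O{\left(r,V \right)} = 9 + 7 V$
$W{\left(m \right)} = 9 + 7 m$
$U = - \frac{688}{7}$ ($U = - \frac{43 \cdot 16}{7} = \left(- \frac{1}{7}\right) 688 = - \frac{688}{7} \approx -98.286$)
$\sqrt{W{\left(99 \right)} + 23317} + U = \sqrt{\left(9 + 7 \cdot 99\right) + 23317} - \frac{688}{7} = \sqrt{\left(9 + 693\right) + 23317} - \frac{688}{7} = \sqrt{702 + 23317} - \frac{688}{7} = \sqrt{24019} - \frac{688}{7} = - \frac{688}{7} + \sqrt{24019}$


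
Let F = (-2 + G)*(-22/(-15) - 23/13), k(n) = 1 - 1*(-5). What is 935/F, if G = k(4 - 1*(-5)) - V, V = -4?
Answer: -182325/472 ≈ -386.28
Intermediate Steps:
k(n) = 6 (k(n) = 1 + 5 = 6)
G = 10 (G = 6 - 1*(-4) = 6 + 4 = 10)
F = -472/195 (F = (-2 + 10)*(-22/(-15) - 23/13) = 8*(-22*(-1/15) - 23*1/13) = 8*(22/15 - 23/13) = 8*(-59/195) = -472/195 ≈ -2.4205)
935/F = 935/(-472/195) = 935*(-195/472) = -182325/472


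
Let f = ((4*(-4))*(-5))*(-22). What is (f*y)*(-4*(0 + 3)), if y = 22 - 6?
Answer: 337920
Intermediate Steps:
f = -1760 (f = -16*(-5)*(-22) = 80*(-22) = -1760)
y = 16
(f*y)*(-4*(0 + 3)) = (-1760*16)*(-4*(0 + 3)) = -(-112640)*3 = -28160*(-12) = 337920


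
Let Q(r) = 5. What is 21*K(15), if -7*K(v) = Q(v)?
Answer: -15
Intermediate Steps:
K(v) = -5/7 (K(v) = -1/7*5 = -5/7)
21*K(15) = 21*(-5/7) = -15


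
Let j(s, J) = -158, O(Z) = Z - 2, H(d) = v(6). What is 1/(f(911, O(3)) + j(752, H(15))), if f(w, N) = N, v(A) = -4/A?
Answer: -1/157 ≈ -0.0063694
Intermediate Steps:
H(d) = -2/3 (H(d) = -4/6 = -4*1/6 = -2/3)
O(Z) = -2 + Z
1/(f(911, O(3)) + j(752, H(15))) = 1/((-2 + 3) - 158) = 1/(1 - 158) = 1/(-157) = -1/157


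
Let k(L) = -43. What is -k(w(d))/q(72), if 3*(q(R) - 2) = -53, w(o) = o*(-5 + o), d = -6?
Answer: -129/47 ≈ -2.7447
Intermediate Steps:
q(R) = -47/3 (q(R) = 2 + (1/3)*(-53) = 2 - 53/3 = -47/3)
-k(w(d))/q(72) = -(-43)/(-47/3) = -(-43)*(-3)/47 = -1*129/47 = -129/47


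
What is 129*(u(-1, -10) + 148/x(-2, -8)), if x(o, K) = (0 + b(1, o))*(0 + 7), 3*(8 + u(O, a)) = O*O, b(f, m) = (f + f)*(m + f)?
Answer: -16469/7 ≈ -2352.7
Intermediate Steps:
b(f, m) = 2*f*(f + m) (b(f, m) = (2*f)*(f + m) = 2*f*(f + m))
u(O, a) = -8 + O²/3 (u(O, a) = -8 + (O*O)/3 = -8 + O²/3)
x(o, K) = 14 + 14*o (x(o, K) = (0 + 2*1*(1 + o))*(0 + 7) = (0 + (2 + 2*o))*7 = (2 + 2*o)*7 = 14 + 14*o)
129*(u(-1, -10) + 148/x(-2, -8)) = 129*((-8 + (⅓)*(-1)²) + 148/(14 + 14*(-2))) = 129*((-8 + (⅓)*1) + 148/(14 - 28)) = 129*((-8 + ⅓) + 148/(-14)) = 129*(-23/3 + 148*(-1/14)) = 129*(-23/3 - 74/7) = 129*(-383/21) = -16469/7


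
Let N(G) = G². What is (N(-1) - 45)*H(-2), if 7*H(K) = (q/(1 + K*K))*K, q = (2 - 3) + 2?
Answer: 88/35 ≈ 2.5143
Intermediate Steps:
q = 1 (q = -1 + 2 = 1)
H(K) = K/(7*(1 + K²)) (H(K) = ((1/(1 + K*K))*K)/7 = ((1/(1 + K²))*K)/7 = (K/(1 + K²))/7 = K/(7*(1 + K²)))
(N(-1) - 45)*H(-2) = ((-1)² - 45)*((⅐)*(-2)/(1 + (-2)²)) = (1 - 45)*((⅐)*(-2)/(1 + 4)) = -44*(-2)/(7*5) = -44*(-2/35) = 88/35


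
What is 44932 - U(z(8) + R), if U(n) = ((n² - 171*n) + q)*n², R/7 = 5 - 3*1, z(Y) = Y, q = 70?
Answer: 1597604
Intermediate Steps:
R = 14 (R = 7*(5 - 3*1) = 7*(5 - 3) = 7*2 = 14)
U(n) = n²*(70 + n² - 171*n) (U(n) = ((n² - 171*n) + 70)*n² = (70 + n² - 171*n)*n² = n²*(70 + n² - 171*n))
44932 - U(z(8) + R) = 44932 - (8 + 14)²*(70 + (8 + 14)² - 171*(8 + 14)) = 44932 - 22²*(70 + 22² - 171*22) = 44932 - 484*(70 + 484 - 3762) = 44932 - 484*(-3208) = 44932 - 1*(-1552672) = 44932 + 1552672 = 1597604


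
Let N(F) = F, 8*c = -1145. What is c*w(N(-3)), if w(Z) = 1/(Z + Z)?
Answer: 1145/48 ≈ 23.854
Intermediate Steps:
c = -1145/8 (c = (⅛)*(-1145) = -1145/8 ≈ -143.13)
w(Z) = 1/(2*Z)
c*w(N(-3)) = -1145/(16*(-3)) = -1145*(-1)/(16*3) = -1145/8*(-⅙) = 1145/48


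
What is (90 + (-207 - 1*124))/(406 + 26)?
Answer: -241/432 ≈ -0.55787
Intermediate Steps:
(90 + (-207 - 1*124))/(406 + 26) = (90 + (-207 - 124))/432 = (90 - 331)*(1/432) = -241*1/432 = -241/432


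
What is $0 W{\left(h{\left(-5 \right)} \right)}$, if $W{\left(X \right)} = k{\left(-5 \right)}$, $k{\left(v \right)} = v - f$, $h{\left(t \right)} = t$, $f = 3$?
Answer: $0$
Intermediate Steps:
$k{\left(v \right)} = -3 + v$ ($k{\left(v \right)} = v - 3 = -3 + v$)
$W{\left(X \right)} = -8$ ($W{\left(X \right)} = -3 - 5 = -8$)
$0 W{\left(h{\left(-5 \right)} \right)} = 0 \left(-8\right) = 0$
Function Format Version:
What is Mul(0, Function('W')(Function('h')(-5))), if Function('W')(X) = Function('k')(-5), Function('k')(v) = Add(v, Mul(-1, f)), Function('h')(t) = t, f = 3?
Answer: 0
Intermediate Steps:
Function('k')(v) = Add(-3, v) (Function('k')(v) = Add(v, Mul(-1, 3)) = Add(v, -3) = Add(-3, v))
Function('W')(X) = -8 (Function('W')(X) = Add(-3, -5) = -8)
Mul(0, Function('W')(Function('h')(-5))) = Mul(0, -8) = 0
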